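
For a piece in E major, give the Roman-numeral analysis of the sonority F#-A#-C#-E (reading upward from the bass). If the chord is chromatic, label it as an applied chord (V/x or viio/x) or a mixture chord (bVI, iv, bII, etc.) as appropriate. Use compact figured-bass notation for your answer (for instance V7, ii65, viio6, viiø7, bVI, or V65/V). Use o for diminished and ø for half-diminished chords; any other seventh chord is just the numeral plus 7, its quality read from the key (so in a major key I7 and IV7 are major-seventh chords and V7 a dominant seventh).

V7/V

Stacked in thirds the chord is F#-A#-C#-E: a dominant seventh chord on F#.
F# is not a diatonic chord root with this quality in E major, but it lies a perfect fifth above B (V), so the chord functions as an applied dominant of V.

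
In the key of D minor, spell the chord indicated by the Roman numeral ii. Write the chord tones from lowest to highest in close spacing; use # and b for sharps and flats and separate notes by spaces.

E G B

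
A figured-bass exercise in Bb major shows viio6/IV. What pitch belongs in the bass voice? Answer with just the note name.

The applied chord viio6/IV is rooted on D: D-F-Ab.
The figure 6 means first inversion — the third is in the bass.

F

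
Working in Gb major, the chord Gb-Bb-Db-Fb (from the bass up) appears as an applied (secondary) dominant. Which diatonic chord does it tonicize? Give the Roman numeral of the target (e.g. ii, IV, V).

IV

The chord is a dominant seventh chord on Gb.
A dominant resolves down a perfect fifth: Gb → Cb. In Gb major, Cb is scale degree 4, i.e. IV.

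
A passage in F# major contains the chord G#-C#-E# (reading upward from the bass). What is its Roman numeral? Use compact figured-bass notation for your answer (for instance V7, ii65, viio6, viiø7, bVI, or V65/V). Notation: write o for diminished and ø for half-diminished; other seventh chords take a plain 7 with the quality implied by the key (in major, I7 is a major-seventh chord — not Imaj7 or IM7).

V64

The pitches C#-E#-G# form a major triad rooted on C#.
C# is scale degree 5 in F# major, and a major triad on that degree is written V.
With G# in the bass the chord is in second inversion, so the figured bass is 64.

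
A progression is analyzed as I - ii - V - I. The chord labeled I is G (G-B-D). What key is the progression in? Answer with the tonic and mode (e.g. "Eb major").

G major

I is given as G-B-D — a major triad with root G.
If G is scale degree 1 and the mode makes that degree carry a major triad, the tonic is G and the mode is major.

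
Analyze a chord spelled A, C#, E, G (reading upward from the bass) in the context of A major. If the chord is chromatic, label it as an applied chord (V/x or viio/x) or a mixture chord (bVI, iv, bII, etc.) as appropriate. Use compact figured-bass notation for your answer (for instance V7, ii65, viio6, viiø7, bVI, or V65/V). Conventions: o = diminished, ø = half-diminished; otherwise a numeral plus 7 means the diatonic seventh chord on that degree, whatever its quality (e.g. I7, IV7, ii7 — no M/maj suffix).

The pitches A-C#-E-G form a dominant seventh chord rooted on A.
A is not a diatonic chord root with this quality in A major, but it lies a perfect fifth above D (IV), so the chord functions as an applied dominant of IV.

V7/IV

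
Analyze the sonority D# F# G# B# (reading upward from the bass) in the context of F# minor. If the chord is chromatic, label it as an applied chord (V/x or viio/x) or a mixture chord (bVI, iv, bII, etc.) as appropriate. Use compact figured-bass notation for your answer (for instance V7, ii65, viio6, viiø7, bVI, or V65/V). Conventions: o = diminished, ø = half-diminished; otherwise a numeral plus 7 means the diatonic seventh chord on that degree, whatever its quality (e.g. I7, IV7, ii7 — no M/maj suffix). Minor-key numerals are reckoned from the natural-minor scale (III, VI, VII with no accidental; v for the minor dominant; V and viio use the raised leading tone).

V43/V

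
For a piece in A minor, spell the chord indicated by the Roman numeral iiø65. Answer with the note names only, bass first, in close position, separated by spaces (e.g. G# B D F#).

D F A B

In A minor, the supertonic is B, and the diatonic chord built there is a half-diminished seventh chord.
That chord is spelled B-D-F-A.
The figured bass 65 indicates first inversion, placing the third (D) in the bass: D-F-A-B.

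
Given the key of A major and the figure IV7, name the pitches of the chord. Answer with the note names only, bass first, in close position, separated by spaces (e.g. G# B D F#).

D F# A C#

In A major, the fourth degree is D, and the diatonic chord built there is a major seventh chord.
Stacking thirds from D gives D-F#-A-C#.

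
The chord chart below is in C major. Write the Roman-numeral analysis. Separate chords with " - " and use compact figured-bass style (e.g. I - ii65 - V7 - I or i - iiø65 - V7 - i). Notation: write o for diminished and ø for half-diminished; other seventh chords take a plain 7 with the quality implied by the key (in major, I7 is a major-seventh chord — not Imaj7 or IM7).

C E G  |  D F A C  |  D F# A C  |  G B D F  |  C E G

I - ii7 - V7/V - V7 - I

C-E-G: root C is the tonic; major triad there is I.
D-F-A-C: minor seventh chord on D = scale degree 2 → ii7.
D-F#-A-C is the secondary dominant of V (dominant seventh chord on D): V7/V.
G-B-D-F: dominant seventh chord on G = scale degree 5 → V7.
C-E-G: major triad on C = scale degree 1 → I.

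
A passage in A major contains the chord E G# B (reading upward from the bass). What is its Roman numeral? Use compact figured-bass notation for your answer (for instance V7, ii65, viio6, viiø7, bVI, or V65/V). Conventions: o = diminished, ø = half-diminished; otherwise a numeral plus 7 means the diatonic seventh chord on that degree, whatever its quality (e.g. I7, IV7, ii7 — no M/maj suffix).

The pitches E-G#-B form a major triad rooted on E.
In A major, E is the dominant; the diatonic major triad there is V.

V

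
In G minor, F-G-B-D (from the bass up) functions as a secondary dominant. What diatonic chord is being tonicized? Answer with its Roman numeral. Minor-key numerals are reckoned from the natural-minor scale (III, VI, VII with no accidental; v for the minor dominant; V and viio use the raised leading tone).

iv

The chord is a dominant seventh chord on G.
A dominant resolves down a perfect fifth: G → C. In G minor, C is scale degree 4, i.e. iv.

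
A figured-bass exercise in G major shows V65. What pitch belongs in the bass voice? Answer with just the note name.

F#

V in G major has root D; the chord is D-F#-A-C.
The figure 65 means first inversion — the third is in the bass.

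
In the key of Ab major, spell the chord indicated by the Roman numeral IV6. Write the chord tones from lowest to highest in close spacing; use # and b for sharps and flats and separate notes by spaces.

F Ab Db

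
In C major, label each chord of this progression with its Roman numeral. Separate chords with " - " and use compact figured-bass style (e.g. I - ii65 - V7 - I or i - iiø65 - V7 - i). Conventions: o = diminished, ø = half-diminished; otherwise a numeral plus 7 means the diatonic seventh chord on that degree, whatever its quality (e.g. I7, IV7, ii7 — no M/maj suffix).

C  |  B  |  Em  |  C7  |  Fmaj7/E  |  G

I - V/iii - iii - V7/IV - IV42 - V

C: major triad on C = scale degree 1 → I.
B: a major triad on B, the applied dominant of iii → V/iii.
Em: root E is the mediant; minor triad there is iii.
C7: a dominant seventh chord on C, the applied dominant of IV → V7/IV.
Fmaj7/E: root F is the subdominant; major seventh chord there is IV42.
G: root G is the dominant; major triad there is V.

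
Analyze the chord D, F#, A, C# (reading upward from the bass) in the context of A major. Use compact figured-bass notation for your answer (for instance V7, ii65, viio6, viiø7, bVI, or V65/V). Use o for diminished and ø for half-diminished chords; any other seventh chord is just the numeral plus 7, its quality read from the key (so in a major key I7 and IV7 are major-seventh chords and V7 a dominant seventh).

IV7

The pitches D-F#-A-C# form a major seventh chord rooted on D.
In A major, D is the subdominant; the diatonic major seventh chord there is IV7.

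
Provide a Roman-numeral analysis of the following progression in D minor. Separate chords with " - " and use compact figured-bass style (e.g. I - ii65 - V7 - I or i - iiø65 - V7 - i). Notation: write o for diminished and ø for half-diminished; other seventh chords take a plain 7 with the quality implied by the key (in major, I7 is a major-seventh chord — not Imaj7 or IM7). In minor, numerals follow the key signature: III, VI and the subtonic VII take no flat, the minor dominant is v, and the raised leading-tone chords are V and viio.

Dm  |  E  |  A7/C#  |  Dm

i - V/V - V65 - i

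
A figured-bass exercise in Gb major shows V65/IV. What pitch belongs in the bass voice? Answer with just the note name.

The applied chord V65/IV is rooted on Gb: Gb-Bb-Db-Fb.
The figure 65 means first inversion — the third is in the bass.

Bb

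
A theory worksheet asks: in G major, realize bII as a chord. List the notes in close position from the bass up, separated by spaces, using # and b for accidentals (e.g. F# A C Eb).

bII is the Neapolitan chord — a major triad on the lowered second degree. In G major that root is Ab.
So the chord is Ab-C-Eb.

Ab C Eb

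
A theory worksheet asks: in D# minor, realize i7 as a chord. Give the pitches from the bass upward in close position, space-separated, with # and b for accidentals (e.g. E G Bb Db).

D# F# A# C#

In D# minor, the tonic is D#, and the diatonic chord built there is a minor seventh chord.
Stacking thirds from D# gives D#-F#-A#-C#.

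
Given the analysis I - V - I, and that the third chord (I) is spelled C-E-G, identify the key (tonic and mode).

C major

The anchor chord is a major triad on C, labeled I.
If C is scale degree 1 and the mode makes that degree carry a major triad, the tonic is C and the mode is major.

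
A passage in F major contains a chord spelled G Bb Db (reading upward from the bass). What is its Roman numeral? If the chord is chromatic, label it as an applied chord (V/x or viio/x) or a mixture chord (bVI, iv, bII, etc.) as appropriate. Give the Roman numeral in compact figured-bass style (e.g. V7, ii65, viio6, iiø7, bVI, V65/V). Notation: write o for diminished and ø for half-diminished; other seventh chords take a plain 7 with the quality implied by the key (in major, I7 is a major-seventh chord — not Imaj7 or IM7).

The pitches G-Bb-Db form a diminished triad rooted on G.
G is the second degree of F major. This is the diminished supertonic triad, borrowed from the parallel minor.

iio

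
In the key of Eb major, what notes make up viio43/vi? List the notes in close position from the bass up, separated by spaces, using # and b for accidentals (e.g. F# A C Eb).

The slash marks an applied leading-tone chord: viio of vi. In Eb major, vi is C, so the leading tone to it is B, a half step below.
Building a fully diminished seventh chord on B gives B-D-F-Ab.
With the 43 figure the chord is in second inversion; from the bass F upward in close position it reads F-Ab-B-D.

F Ab B D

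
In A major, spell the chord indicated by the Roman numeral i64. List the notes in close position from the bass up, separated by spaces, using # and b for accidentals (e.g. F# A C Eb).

E A C

i64 is the minor tonic, borrowed from the parallel minor. In A major that root is A.
So the chord is A-C-E, a minor triad.
The figured bass 64 indicates second inversion, placing the fifth (E) in the bass: E-A-C.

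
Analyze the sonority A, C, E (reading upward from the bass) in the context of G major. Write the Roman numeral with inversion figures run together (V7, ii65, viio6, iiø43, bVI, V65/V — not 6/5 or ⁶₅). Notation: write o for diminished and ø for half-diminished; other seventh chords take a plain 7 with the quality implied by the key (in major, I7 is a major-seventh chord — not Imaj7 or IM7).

ii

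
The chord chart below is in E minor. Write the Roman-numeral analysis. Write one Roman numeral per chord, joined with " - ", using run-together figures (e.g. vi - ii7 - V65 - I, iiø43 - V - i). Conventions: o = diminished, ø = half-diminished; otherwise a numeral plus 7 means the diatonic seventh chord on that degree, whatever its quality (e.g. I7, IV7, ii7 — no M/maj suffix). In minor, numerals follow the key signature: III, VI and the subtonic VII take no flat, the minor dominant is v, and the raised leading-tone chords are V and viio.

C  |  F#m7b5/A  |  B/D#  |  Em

VI - iiø65 - V6 - i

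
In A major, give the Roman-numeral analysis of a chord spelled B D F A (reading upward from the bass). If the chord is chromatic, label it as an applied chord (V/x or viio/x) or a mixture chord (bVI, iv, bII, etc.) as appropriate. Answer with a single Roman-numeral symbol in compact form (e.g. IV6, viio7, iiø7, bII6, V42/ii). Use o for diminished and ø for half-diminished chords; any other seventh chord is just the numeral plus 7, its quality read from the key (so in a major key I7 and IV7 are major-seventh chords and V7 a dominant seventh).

The pitches B-D-F-A form a half-diminished seventh chord rooted on B.
B is the second degree of A major. This is the half-diminished supertonic seventh, borrowed from the parallel minor.

iiø7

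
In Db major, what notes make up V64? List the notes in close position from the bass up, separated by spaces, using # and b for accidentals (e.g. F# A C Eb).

Eb Ab C

In Db major, the dominant is Ab, and the diatonic chord built there is a major triad.
Stacking thirds from Ab gives Ab-C-Eb.
With the 64 figure the chord is in second inversion; from the bass Eb upward in close position it reads Eb-Ab-C.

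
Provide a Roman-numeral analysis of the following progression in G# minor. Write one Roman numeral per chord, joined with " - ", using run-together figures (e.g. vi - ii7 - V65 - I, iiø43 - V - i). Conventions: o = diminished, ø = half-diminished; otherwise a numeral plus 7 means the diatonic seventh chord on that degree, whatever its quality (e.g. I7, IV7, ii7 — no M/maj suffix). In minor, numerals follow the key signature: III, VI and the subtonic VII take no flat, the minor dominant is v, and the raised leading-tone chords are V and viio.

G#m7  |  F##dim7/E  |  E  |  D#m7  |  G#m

G#m7: root G# is the tonic; minor seventh chord there is i7.
F##dim7/E: root F## is the leading tone; fully diminished seventh chord there is viio42.
E has root E, degree 6 in G# minor, so VI.
D#m7: minor seventh chord on D# = scale degree 5 → v7.
G#m: root G# is the tonic; minor triad there is i.

i7 - viio42 - VI - v7 - i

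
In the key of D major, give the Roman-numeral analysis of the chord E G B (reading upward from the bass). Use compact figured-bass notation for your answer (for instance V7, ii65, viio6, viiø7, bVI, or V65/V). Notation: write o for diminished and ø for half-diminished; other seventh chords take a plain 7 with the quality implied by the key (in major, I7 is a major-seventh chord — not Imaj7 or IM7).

ii

Stacked in thirds the chord is E-G-B: a minor triad on E.
E is scale degree 2 in D major, and a minor triad on that degree is written ii.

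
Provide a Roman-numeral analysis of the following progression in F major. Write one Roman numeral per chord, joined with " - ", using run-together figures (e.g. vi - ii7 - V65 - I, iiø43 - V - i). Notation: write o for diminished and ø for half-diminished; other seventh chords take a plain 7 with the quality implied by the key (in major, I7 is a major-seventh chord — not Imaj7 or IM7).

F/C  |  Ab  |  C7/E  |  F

I64 - bIII - V65 - I

F/C: major triad on F = scale degree 1 → I64.
Ab is non-diatonic — bIII, a mixture chord from F minor.
C7/E: dominant seventh chord on C = scale degree 5 → V65.
F: root F is the tonic; major triad there is I.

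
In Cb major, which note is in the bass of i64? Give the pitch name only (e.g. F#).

i in Cb major has root Cb; the chord is Cb-Ebb-Gb.
The figure 64 means second inversion — the fifth is in the bass.

Gb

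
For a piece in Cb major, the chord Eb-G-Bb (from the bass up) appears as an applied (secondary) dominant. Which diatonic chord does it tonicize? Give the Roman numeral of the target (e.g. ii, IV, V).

vi

The chord is a major triad on Eb.
A dominant resolves down a perfect fifth: Eb → Ab. In Cb major, Ab is scale degree 6, i.e. vi.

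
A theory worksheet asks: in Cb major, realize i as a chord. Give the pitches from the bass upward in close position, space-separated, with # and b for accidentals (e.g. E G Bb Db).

Scale degree 1 in Cb major is Cb; here the chord built on it is altered to a minor triad. i is the minor tonic, borrowed from the parallel minor.
So the chord is Cb-Ebb-Gb, a minor triad.

Cb Ebb Gb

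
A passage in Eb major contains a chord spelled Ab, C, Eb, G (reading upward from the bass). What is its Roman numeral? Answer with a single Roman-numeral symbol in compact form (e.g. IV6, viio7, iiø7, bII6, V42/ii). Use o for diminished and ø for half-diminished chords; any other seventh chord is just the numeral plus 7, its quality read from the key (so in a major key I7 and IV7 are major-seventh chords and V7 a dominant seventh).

The pitches Ab-C-Eb-G form a major seventh chord rooted on Ab.
Ab is scale degree 4 in Eb major, and a major seventh chord on that degree is written IV7.

IV7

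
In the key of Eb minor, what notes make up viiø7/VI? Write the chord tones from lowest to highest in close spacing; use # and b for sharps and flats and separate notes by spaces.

The slash marks an applied leading-tone chord: viio of VI. In Eb minor, VI is Cb, so the leading tone to it is Bb, a half step below.
Building a half-diminished seventh chord on Bb gives Bb-Db-Fb-Ab.

Bb Db Fb Ab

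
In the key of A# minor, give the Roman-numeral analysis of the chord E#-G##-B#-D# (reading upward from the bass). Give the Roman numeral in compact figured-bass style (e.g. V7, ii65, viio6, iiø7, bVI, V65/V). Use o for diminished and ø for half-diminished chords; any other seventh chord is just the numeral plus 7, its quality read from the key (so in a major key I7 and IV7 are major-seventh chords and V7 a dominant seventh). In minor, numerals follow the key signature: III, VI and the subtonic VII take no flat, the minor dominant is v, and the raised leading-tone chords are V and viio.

V7

Stacked in thirds the chord is E#-G##-B#-D#: a dominant seventh chord on E#.
E# is scale degree 5 in A# minor, and a dominant seventh chord on that degree is written V7.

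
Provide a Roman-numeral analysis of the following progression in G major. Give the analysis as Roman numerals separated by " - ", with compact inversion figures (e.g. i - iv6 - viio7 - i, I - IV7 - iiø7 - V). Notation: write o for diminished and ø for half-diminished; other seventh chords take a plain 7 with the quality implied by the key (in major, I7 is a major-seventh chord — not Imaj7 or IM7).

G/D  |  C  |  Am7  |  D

G/D: major triad on G = scale degree 1 → I64.
C: major triad on C = scale degree 4 → IV.
Am7 has root A, degree 2 in G major, so ii7.
D has root D, degree 5 in G major, so V.

I64 - IV - ii7 - V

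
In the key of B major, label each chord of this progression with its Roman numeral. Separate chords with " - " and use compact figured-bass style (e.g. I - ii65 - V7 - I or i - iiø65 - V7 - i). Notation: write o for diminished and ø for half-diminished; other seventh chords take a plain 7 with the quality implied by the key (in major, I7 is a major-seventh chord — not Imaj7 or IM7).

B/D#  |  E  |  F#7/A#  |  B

I6 - IV - V65 - I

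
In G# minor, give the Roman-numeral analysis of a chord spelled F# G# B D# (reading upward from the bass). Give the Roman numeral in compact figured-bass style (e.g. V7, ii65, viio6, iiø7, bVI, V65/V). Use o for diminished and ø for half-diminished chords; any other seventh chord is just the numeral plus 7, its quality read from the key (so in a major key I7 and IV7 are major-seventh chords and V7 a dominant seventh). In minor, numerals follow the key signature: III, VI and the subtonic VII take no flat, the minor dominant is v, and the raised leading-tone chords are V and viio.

i42

Stacked in thirds the chord is G#-B-D#-F#: a minor seventh chord on G#.
In G# minor, G# is the tonic; the diatonic minor seventh chord there is i7.
With F# in the bass the chord is in third inversion, so the figured bass is 42.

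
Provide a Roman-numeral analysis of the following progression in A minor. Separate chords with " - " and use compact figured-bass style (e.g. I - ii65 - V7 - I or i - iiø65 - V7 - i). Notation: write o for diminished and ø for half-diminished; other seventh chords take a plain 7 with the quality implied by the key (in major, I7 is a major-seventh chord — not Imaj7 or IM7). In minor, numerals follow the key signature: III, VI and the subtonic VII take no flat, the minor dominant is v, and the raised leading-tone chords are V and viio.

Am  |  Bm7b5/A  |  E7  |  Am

i - iiø42 - V7 - i

Am: minor triad on A = scale degree 1 → i.
Bm7b5/A has root B, degree 2 in A minor, so iiø42.
E7: root E is the dominant; dominant seventh chord there is V7.
Am: root A is the tonic; minor triad there is i.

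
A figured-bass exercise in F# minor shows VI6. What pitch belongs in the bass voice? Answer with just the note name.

VI in F# minor has root D; the chord is D-F#-A.
The figure 6 means first inversion — the third is in the bass.

F#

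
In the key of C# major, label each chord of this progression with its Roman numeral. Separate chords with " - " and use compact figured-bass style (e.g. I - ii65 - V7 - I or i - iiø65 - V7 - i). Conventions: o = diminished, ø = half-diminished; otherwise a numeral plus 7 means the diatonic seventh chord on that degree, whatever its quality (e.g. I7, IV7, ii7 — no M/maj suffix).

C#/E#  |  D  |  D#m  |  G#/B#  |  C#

I6 - bII - ii - V6 - I

C#/E# has root C#, degree 1 in C# major, so I6.
D is non-diatonic — a major triad on the lowered supertonic (D): the Neapolitan chord, bII.
D#m has root D#, degree 2 in C# major, so ii.
G#/B#: major triad on G# = scale degree 5 → V6.
C#: major triad on C# = scale degree 1 → I.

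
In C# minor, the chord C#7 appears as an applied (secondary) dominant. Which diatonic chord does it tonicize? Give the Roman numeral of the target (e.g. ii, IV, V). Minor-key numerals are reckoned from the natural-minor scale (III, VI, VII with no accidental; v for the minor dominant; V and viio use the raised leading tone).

The chord is a dominant seventh chord on C#.
A dominant resolves down a perfect fifth: C# → F#. In C# minor, F# is scale degree 4, i.e. iv.

iv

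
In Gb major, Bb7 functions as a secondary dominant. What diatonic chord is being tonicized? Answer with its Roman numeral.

The chord is a dominant seventh chord on Bb.
A dominant resolves down a perfect fifth: Bb → Eb. In Gb major, Eb is scale degree 6, i.e. vi.

vi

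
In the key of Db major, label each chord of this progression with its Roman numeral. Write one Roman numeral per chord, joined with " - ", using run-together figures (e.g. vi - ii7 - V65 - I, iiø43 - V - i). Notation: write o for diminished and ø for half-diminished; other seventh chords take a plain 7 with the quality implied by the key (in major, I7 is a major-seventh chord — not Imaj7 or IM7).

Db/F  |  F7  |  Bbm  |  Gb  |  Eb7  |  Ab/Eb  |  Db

I6 - V7/vi - vi - IV - V7/V - V64 - I

Db/F has root Db, degree 1 in Db major, so I6.
F7: chromatic; F is V of vi, so V7/vi.
Bbm: root Bb is the submediant; minor triad there is vi.
Gb has root Gb, degree 4 in Db major, so IV.
Eb7: a dominant seventh chord on Eb, the applied dominant of V → V7/V.
Ab/Eb: major triad on Ab = scale degree 5 → V64.
Db: major triad on Db = scale degree 1 → I.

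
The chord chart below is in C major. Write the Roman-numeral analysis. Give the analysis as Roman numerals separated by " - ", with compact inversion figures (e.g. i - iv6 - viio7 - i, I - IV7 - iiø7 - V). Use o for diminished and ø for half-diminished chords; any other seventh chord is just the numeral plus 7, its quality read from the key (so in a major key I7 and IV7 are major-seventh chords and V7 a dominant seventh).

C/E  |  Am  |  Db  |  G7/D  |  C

C/E: root C is the tonic; major triad there is I6.
Am has root A, degree 6 in C major, so vi.
Db: major triad on Db — chromatic; Db is the lowered second degree, so this is the Neapolitan chord, bII.
G7/D has root G, degree 5 in C major, so V43.
C has root C, degree 1 in C major, so I.

I6 - vi - bII - V43 - I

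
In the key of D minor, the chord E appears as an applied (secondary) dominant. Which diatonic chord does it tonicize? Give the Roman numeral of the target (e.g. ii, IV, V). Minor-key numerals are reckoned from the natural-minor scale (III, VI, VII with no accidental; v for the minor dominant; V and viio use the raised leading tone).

V

The chord is a major triad on E.
A dominant resolves down a perfect fifth: E → A. In D minor, A is scale degree 5, i.e. V.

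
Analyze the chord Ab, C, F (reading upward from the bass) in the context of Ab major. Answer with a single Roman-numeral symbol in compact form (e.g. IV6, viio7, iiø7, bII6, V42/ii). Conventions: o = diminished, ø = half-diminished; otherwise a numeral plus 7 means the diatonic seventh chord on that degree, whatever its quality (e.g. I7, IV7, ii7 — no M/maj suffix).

vi6

The pitches F-Ab-C form a minor triad rooted on F.
F is scale degree 6 in Ab major, and a minor triad on that degree is written vi.
With Ab in the bass the chord is in first inversion, so the figured bass is 6.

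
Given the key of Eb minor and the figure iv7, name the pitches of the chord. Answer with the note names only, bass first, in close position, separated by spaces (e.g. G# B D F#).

The numeral's case and figure indicate a minor seventh chord. In Eb minor its root, the subdominant, is Ab.
Stacking thirds from Ab gives Ab-Cb-Eb-Gb.

Ab Cb Eb Gb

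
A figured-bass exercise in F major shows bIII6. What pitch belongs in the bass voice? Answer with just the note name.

C

bIII in F major has root Ab; the chord is Ab-C-Eb.
The figure 6 means first inversion — the third is in the bass.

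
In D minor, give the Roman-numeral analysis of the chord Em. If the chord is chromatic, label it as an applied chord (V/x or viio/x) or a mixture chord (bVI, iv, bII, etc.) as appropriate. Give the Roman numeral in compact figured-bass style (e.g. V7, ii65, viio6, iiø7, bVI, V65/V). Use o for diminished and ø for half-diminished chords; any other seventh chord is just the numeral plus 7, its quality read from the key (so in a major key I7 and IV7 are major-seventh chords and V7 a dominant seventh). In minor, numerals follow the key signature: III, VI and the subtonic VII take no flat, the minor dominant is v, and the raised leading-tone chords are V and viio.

Stacked in thirds the chord is E-G-B: a minor triad on E.
E is the second degree of D minor. This is the minor supertonic, borrowed from the parallel major (the Dorian ii).

ii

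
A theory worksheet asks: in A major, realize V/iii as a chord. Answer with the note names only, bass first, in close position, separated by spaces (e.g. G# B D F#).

V/iii is a secondary dominant — the dominant triad of iii. iii in A major is C#, so the applied chord's root is G#, a perfect fifth above.
Building a major triad on G# gives G#-B#-D#.

G# B# D#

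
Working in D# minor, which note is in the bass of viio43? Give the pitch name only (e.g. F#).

G#

viio in D# minor has root C##; the chord is C##-E#-G#-B.
The figure 43 means second inversion — the fifth is in the bass.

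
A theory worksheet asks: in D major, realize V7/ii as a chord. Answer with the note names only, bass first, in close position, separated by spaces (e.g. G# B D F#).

B D# F# A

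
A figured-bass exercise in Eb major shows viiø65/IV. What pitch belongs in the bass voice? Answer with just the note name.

The applied chord viiø65/IV is rooted on G: G-Bb-Db-F.
The figure 65 means first inversion — the third is in the bass.

Bb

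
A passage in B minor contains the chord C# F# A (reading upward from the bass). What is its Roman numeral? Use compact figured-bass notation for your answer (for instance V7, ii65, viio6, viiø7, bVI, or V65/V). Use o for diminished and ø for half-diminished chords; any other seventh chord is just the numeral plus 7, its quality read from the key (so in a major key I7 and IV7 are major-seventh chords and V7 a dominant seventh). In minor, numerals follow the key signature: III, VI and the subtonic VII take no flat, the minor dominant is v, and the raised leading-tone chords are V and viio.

The pitches F#-A-C# form a minor triad rooted on F#.
F# is scale degree 5 in B minor, and a minor triad on that degree is written v.
With C# in the bass the chord is in second inversion, so the figured bass is 64.

v64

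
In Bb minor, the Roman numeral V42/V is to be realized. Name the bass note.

Bb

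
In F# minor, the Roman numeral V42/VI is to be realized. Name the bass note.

G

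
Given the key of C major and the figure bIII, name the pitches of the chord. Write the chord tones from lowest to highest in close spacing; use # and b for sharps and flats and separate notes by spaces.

Eb G Bb

bIII is a major triad on the lowered third degree, borrowed from the parallel minor. In C major that root is Eb.
So the chord is Eb-G-Bb, a major triad.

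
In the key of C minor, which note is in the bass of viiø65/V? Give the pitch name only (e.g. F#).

A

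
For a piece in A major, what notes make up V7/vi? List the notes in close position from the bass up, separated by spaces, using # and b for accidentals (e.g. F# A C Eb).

V7/vi is a secondary dominant — the dominant seventh of vi. vi in A major is F#, so the applied chord's root is C#, a perfect fifth above.
Building a dominant seventh chord on C# gives C#-E#-G#-B.

C# E# G# B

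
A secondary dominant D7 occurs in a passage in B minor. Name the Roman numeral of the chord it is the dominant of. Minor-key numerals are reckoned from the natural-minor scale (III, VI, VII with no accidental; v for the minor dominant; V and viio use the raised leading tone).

VI

The chord is a dominant seventh chord on D.
A dominant resolves down a perfect fifth: D → G. In B minor, G is scale degree 6, i.e. VI.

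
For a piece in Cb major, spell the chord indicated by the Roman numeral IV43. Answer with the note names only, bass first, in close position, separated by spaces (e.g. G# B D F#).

Cb Eb Fb Ab

In Cb major, the subdominant is Fb, and the diatonic chord built there is a major seventh chord.
That chord is spelled Fb-Ab-Cb-Eb.
With the 43 figure the chord is in second inversion; from the bass Cb upward in close position it reads Cb-Eb-Fb-Ab.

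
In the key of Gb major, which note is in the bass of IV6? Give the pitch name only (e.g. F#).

Eb

IV in Gb major has root Cb; the chord is Cb-Eb-Gb.
The figure 6 means first inversion — the third is in the bass.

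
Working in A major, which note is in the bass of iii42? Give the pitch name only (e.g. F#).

B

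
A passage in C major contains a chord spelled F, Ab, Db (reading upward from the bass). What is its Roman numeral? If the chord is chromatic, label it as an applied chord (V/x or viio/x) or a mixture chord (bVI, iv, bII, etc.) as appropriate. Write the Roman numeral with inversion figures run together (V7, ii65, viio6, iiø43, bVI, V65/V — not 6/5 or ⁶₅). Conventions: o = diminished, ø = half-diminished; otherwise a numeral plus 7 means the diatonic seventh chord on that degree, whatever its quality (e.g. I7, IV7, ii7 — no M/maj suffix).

bII6

Stacked in thirds the chord is Db-F-Ab: a major triad on Db.
Db is the lowered second degree of C major (diatonic 2 would be D). This is the Neapolitan sixth — a major triad on the lowered second degree, here in its customary first inversion.
With F in the bass the chord is in first inversion, so the figured bass is 6.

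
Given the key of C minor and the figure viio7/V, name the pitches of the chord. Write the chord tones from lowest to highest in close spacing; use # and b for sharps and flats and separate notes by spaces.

F# A C Eb

viio7/V is a secondary leading-tone chord. The target V is G in C minor; the applied chord is rooted a semitone below, on F#.
Building a fully diminished seventh chord on F# gives F#-A-C-Eb.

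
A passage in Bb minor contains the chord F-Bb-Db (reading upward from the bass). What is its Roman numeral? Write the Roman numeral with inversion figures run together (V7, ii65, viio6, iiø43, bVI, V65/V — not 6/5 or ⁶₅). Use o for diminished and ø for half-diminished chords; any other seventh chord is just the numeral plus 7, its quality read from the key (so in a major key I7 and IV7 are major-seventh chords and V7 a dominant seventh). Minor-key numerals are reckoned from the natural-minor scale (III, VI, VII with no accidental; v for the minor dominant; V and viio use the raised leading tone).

The pitches Bb-Db-F form a minor triad rooted on Bb.
In Bb minor, Bb is the tonic; the diatonic minor triad there is i.
With F in the bass the chord is in second inversion, so the figured bass is 64.

i64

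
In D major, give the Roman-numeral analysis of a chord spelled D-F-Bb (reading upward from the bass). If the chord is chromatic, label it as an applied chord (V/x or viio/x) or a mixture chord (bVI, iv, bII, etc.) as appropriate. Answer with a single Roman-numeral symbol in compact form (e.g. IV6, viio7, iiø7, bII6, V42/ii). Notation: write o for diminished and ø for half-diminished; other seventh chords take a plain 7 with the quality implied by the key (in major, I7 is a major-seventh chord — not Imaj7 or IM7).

bVI6

Stacked in thirds the chord is Bb-D-F: a major triad on Bb.
Bb is the lowered sixth degree of D major (diatonic 6 would be B). This is a major triad on the lowered sixth degree, borrowed from the parallel minor.
With D in the bass the chord is in first inversion, so the figured bass is 6.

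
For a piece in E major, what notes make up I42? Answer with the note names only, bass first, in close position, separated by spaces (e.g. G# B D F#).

D# E G# B

In E major, the first degree is E, and the diatonic chord built there is a major seventh chord.
Stacking thirds from E gives E-G#-B-D#.
With the 42 figure the chord is in third inversion; from the bass D# upward in close position it reads D#-E-G#-B.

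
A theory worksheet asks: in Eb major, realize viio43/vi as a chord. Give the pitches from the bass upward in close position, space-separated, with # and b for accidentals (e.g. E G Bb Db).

F Ab B D

viio43/vi is a secondary leading-tone chord. The target vi is C in Eb major; the applied chord is rooted a semitone below, on B.
Building a fully diminished seventh chord on B gives B-D-F-Ab.
With the 43 figure the chord is in second inversion; from the bass F upward in close position it reads F-Ab-B-D.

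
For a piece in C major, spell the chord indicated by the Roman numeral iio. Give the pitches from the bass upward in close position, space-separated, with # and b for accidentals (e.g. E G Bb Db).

D F Ab

iio is the diminished supertonic triad, borrowed from the parallel minor. In C major that root is D.
So the chord is D-F-Ab.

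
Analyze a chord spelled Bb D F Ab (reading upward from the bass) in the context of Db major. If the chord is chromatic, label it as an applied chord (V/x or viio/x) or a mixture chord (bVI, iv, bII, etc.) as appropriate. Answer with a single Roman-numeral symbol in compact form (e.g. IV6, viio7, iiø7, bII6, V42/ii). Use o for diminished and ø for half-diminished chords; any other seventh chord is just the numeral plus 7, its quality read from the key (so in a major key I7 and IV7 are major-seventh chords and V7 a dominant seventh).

V7/ii

Stacked in thirds the chord is Bb-D-F-Ab: a dominant seventh chord on Bb.
Bb is not a diatonic chord root with this quality in Db major, but it lies a perfect fifth above Eb (ii), so the chord functions as an applied dominant of ii.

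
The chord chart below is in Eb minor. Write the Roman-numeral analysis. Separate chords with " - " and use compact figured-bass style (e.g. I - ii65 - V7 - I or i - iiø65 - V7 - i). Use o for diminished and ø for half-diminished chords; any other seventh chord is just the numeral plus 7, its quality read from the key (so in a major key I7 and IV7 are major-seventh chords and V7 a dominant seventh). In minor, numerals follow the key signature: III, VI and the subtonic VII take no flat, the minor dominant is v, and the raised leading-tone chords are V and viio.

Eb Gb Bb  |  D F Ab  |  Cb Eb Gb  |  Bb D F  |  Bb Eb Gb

i - viio - VI - V - i64

Eb-Gb-Bb has root Eb, degree 1 in Eb minor, so i.
D-F-Ab: root D is the leading tone; diminished triad there is viio.
Cb-Eb-Gb: major triad on Cb = scale degree 6 → VI.
Bb-D-F: root Bb is the dominant; major triad there is V.
Bb-Eb-Gb: root Eb is the tonic; minor triad there is i64.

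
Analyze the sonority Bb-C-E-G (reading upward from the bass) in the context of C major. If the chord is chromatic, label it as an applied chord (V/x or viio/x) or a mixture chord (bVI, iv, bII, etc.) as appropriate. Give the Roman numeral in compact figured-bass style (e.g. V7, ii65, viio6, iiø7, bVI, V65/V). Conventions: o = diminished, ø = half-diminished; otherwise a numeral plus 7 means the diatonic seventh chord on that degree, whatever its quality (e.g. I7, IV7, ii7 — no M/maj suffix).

The pitches C-E-G-Bb form a dominant seventh chord rooted on C.
C is not a diatonic chord root with this quality in C major, but it lies a perfect fifth above F (IV), so the chord functions as an applied dominant of IV.
With Bb in the bass the chord is in third inversion, so the figured bass is 42.

V42/IV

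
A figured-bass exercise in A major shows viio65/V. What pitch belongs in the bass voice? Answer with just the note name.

F#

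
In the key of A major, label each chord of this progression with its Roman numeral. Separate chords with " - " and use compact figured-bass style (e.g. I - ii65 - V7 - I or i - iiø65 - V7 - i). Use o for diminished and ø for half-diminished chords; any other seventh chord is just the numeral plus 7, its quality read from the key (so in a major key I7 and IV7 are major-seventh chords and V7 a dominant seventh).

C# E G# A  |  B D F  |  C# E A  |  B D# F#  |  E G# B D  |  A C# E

I65 - iio - I6 - V/V - V7 - I

C#-E-G#-A: major seventh chord on A = scale degree 1 → I65.
B-D-F: diminished triad on B — chromatic; iio (borrowed from the parallel minor).
C#-E-A has root A, degree 1 in A major, so I6.
B-D#-F#: a major triad on B, the applied dominant of V → V/V.
E-G#-B-D: dominant seventh chord on E = scale degree 5 → V7.
A-C#-E: major triad on A = scale degree 1 → I.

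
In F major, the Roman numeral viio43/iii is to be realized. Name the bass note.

D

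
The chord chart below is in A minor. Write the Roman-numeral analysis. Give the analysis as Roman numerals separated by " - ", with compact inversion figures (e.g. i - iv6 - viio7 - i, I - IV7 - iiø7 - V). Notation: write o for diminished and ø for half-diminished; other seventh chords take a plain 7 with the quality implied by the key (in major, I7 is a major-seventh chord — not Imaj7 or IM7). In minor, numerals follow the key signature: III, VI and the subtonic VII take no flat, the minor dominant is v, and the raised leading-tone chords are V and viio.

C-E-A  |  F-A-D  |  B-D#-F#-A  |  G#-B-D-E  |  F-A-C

i6 - iv6 - V7/V - V65 - VI

C-E-A: root A is the tonic; minor triad there is i6.
F-A-D: root D is the subdominant; minor triad there is iv6.
B-D#-F#-A: chromatic; B is V of V, so V7/V.
G#-B-D-E: dominant seventh chord on E = scale degree 5 → V65.
F-A-C: root F is the submediant; major triad there is VI.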